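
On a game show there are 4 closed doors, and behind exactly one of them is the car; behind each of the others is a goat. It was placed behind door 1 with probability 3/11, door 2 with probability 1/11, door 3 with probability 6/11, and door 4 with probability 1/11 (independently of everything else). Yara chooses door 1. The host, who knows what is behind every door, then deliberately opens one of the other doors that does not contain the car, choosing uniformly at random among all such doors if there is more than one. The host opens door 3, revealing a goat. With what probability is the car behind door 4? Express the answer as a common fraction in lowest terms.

1/4

Consider each possible location of the car in turn.
If it is behind door 1 (prior 3/11): the host has 3 equally likely choices, so probability 1/3; weight (3/11)·(1/3) = 1/11.
If it is behind either of doors 2 and 4 (prior 1/11 each): the host has 2 equally likely choices, so probability 1/2; weight (1/11)·(1/2) = 1/22 each.
If it is behind door 3 (prior 6/11): the host opened door 3, so this case is ruled out; weight (6/11)·0 = 0.
The weights sum to 2/11.
So P(the car behind door 4 | the host opened door 3) = (1/22) / (2/11) = 1/4.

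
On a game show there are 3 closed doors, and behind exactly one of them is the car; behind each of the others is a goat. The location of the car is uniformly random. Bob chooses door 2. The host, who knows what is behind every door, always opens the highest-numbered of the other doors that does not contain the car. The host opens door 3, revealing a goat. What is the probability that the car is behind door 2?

Condition on the true location of the car.
If it is behind either of doors 1 and 2 (prior 1/3 each): door 3 is the highest-numbered option available, probability 1; weight (1/3)·1 = 1/3 each.
If it is behind door 3 (prior 1/3): the host opened door 3, so this case is ruled out; weight (1/3)·0 = 0.
The weights sum to 2/3.
So P(the car behind door 2 | the host opened door 3) = (1/3) / (2/3) = 1/2.

1/2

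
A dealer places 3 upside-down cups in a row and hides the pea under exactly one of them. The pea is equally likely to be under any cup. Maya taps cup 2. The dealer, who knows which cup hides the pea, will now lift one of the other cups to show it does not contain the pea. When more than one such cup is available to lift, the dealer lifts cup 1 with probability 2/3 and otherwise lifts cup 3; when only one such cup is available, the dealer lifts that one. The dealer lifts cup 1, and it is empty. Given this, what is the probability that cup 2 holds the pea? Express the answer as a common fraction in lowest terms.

2/5

Condition on the true location of the pea.
If it is under cup 1 (prior 1/3): the dealer opened cup 1, so this case is ruled out; weight (1/3)·0 = 0.
If it is under cup 2 (prior 1/3): cup 1 is available, opened with probability 2/3; weight (1/3)·(2/3) = 2/9.
If it is under cup 3 (prior 1/3): only cup 1 is available, probability 1; weight (1/3)·1 = 1/3.
The weights sum to 5/9.
So P(the pea under cup 2 | the dealer opened cup 1) = (2/9) / (5/9) = 2/5.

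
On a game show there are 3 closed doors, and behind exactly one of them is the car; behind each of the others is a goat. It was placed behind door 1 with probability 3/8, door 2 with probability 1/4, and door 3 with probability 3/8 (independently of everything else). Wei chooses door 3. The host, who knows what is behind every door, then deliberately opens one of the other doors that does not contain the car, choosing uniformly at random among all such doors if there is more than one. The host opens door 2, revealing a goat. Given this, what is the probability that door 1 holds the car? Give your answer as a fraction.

Condition on the true location of the car.
If it is behind door 1 (prior 3/8): the host has no choice, probability 1; weight (3/8)·1 = 3/8.
If it is behind door 2 (prior 1/4): the host opened door 2, so this case is ruled out; weight (1/4)·0 = 0.
If it is behind door 3 (prior 3/8): the host has 2 equally likely choices, so probability 1/2; weight (3/8)·(1/2) = 3/16.
The weights sum to 9/16.
So P(the car behind door 1 | the host opened door 2) = (3/8) / (9/16) = 2/3.

2/3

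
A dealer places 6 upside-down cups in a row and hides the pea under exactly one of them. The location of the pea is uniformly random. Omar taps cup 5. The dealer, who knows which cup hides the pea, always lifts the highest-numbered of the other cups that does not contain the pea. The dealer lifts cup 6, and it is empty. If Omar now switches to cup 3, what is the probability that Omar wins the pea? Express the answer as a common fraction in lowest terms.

Condition on the true location of the pea.
If it is under any of cups 1, 2, 3, 4, and 5 (prior 1/6 each): cup 6 is the highest-numbered option available, probability 1; weight (1/6)·1 = 1/6 each.
If it is under cup 6 (prior 1/6): the dealer opened cup 6, so this case is ruled out; weight (1/6)·0 = 0.
The weights sum to 5/6.
So P(the pea under cup 3 | the dealer opened cup 6) = (1/6) / (5/6) = 1/5.

1/5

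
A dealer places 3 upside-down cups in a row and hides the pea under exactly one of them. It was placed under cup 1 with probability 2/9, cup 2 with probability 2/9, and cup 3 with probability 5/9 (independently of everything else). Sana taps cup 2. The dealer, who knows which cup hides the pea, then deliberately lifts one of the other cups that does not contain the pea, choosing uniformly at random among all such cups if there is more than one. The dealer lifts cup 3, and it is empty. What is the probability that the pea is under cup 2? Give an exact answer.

Consider each possible location of the pea in turn.
If it is under cup 1 (prior 2/9): the dealer has no choice, probability 1; weight (2/9)·1 = 2/9.
If it is under cup 2 (prior 2/9): the dealer has 2 equally likely choices, so probability 1/2; weight (2/9)·(1/2) = 1/9.
If it is under cup 3 (prior 5/9): the dealer opened cup 3, so this case is ruled out; weight (5/9)·0 = 0.
The weights sum to 1/3.
So P(the pea under cup 2 | the dealer opened cup 3) = (1/9) / (1/3) = 1/3.

1/3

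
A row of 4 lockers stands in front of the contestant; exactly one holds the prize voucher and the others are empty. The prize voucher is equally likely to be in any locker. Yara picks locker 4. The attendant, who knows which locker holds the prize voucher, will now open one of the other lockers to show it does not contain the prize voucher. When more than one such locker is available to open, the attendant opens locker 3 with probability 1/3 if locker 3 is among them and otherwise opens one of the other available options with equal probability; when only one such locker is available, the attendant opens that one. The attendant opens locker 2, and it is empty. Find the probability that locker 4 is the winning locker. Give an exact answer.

Condition on the true location of the prize voucher.
If it is in locker 1 (prior 1/4): locker 3 is available but not opened, probability 2/3; weight (1/4)·(2/3) = 1/6.
If it is in locker 2 (prior 1/4): the attendant opened locker 2, so this case is ruled out; weight (1/4)·0 = 0.
If it is in locker 3 (prior 1/4): locker 3 holds the prize so is unavailable; the attendant chooses uniformly among the 2 others, probability 1/2; weight (1/4)·(1/2) = 1/8.
If it is in locker 4 (prior 1/4): locker 3 is available but not opened; locker 2 gets probability (1 − 1/3)/2 = 1/3; weight (1/4)·(1/3) = 1/12.
The weights sum to 3/8.
So P(the prize voucher in locker 4 | the attendant opened locker 2) = (1/12) / (3/8) = 2/9.

2/9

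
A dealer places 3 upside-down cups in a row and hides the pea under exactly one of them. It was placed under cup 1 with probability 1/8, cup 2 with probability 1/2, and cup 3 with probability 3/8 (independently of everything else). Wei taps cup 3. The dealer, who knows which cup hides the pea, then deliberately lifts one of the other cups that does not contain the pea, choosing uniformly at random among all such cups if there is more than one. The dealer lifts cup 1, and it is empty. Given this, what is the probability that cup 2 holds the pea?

8/11

Apply Bayes' rule, conditioning on where the pea actually is.
If it is under cup 1 (prior 1/8): the dealer opened cup 1, so this case is ruled out; weight (1/8)·0 = 0.
If it is under cup 2 (prior 1/2): the dealer has no choice, probability 1; weight (1/2)·1 = 1/2.
If it is under cup 3 (prior 3/8): the dealer has 2 equally likely choices, so probability 1/2; weight (3/8)·(1/2) = 3/16.
The weights sum to 11/16.
So P(the pea under cup 2 | the dealer opened cup 1) = (1/2) / (11/16) = 8/11.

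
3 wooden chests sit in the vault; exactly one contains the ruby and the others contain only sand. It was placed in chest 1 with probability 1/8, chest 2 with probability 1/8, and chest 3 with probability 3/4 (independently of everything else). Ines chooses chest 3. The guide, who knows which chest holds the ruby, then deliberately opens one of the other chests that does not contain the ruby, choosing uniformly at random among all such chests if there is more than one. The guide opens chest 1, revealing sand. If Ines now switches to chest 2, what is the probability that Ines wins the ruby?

1/4

Consider each possible location of the ruby in turn.
If it is in chest 1 (prior 1/8): the guide opened chest 1, so this case is ruled out; weight (1/8)·0 = 0.
If it is in chest 2 (prior 1/8): the guide has no choice, probability 1; weight (1/8)·1 = 1/8.
If it is in chest 3 (prior 3/4): the guide has 2 equally likely choices, so probability 1/2; weight (3/4)·(1/2) = 3/8.
The weights sum to 1/2.
So P(the ruby in chest 2 | the guide opened chest 1) = (1/8) / (1/2) = 1/4.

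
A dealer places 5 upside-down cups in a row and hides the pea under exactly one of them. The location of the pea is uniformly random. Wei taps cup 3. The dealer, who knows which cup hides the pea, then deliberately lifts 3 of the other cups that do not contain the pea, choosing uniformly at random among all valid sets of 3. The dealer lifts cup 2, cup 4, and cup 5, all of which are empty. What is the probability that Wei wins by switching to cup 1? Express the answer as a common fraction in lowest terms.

Consider each possible location of the pea in turn.
If it is under cup 1 (prior 1/5): the dealer has no choice, probability 1; weight (1/5)·1 = 1/5.
If it is under any of cups 2, 4, and 5 (prior 1/5 each): that cup was opened and seen not to hold the prize — ruled out; weight (1/5)·0 = 0 each.
If it is under cup 3 (prior 1/5): the dealer has 4 equally likely choices, so probability 1/4; weight (1/5)·(1/4) = 1/20.
The weights sum to 1/4.
So P(the pea under cup 1 | the dealer opened cup 2, cup 4, and cup 5) = (1/5) / (1/4) = 4/5.

4/5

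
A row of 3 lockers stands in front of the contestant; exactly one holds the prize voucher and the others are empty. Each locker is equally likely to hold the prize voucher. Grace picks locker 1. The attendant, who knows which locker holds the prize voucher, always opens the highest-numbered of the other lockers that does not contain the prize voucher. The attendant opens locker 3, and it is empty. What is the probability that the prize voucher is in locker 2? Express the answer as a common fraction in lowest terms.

1/2

Condition on the true location of the prize voucher.
If it is in either of lockers 1 and 2 (prior 1/3 each): locker 3 is the highest-numbered option available, probability 1; weight (1/3)·1 = 1/3 each.
If it is in locker 3 (prior 1/3): the attendant opened locker 3, so this case is ruled out; weight (1/3)·0 = 0.
The weights sum to 2/3.
So P(the prize voucher in locker 2 | the attendant opened locker 3) = (1/3) / (2/3) = 1/2.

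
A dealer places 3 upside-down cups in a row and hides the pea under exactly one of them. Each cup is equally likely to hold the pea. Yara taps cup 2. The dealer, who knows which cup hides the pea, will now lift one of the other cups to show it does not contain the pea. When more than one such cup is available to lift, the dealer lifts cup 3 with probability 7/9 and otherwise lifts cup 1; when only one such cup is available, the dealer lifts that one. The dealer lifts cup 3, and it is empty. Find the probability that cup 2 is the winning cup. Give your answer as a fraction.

7/16

Condition on the true location of the pea.
If it is under cup 1 (prior 1/3): only cup 3 is available, probability 1; weight (1/3)·1 = 1/3.
If it is under cup 2 (prior 1/3): cup 3 is available, opened with probability 7/9; weight (1/3)·(7/9) = 7/27.
If it is under cup 3 (prior 1/3): the dealer opened cup 3, so this case is ruled out; weight (1/3)·0 = 0.
The weights sum to 16/27.
So P(the pea under cup 2 | the dealer opened cup 3) = (7/27) / (16/27) = 7/16.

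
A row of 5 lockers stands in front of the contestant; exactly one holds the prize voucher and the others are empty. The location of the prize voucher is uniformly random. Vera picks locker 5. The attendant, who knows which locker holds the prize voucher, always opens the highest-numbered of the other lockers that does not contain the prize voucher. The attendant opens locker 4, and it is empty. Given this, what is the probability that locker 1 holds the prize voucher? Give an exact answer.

1/4

Condition on the true location of the prize voucher.
If it is in any of lockers 1, 2, 3, and 5 (prior 1/5 each): locker 4 is the highest-numbered option available, probability 1; weight (1/5)·1 = 1/5 each.
If it is in locker 4 (prior 1/5): the attendant opened locker 4, so this case is ruled out; weight (1/5)·0 = 0.
The weights sum to 4/5.
So P(the prize voucher in locker 1 | the attendant opened locker 4) = (1/5) / (4/5) = 1/4.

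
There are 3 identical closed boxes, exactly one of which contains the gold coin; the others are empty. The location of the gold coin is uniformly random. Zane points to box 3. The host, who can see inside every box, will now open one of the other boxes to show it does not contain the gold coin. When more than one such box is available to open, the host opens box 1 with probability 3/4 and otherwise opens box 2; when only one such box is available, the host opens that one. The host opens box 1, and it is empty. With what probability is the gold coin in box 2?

Condition on the true location of the gold coin.
If it is in box 1 (prior 1/3): the host opened box 1, so this case is ruled out; weight (1/3)·0 = 0.
If it is in box 2 (prior 1/3): only box 1 is available, probability 1; weight (1/3)·1 = 1/3.
If it is in box 3 (prior 1/3): box 1 is available, opened with probability 3/4; weight (1/3)·(3/4) = 1/4.
The weights sum to 7/12.
So P(the gold coin in box 2 | the host opened box 1) = (1/3) / (7/12) = 4/7.

4/7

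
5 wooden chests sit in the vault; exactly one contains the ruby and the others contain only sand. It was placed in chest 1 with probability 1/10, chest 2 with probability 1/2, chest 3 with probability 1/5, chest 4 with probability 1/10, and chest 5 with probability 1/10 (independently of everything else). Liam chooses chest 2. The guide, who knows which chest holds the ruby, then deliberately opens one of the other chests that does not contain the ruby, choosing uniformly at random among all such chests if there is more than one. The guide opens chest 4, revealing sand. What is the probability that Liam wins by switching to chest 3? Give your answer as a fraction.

8/31

Apply Bayes' rule, conditioning on where the ruby actually is.
If it is in either of chests 1 and 5 (prior 1/10 each): the guide has 3 equally likely choices, so probability 1/3; weight (1/10)·(1/3) = 1/30 each.
If it is in chest 2 (prior 1/2): the guide has 4 equally likely choices, so probability 1/4; weight (1/2)·(1/4) = 1/8.
If it is in chest 3 (prior 1/5): the guide has 3 equally likely choices, so probability 1/3; weight (1/5)·(1/3) = 1/15.
If it is in chest 4 (prior 1/10): the guide opened chest 4, so this case is ruled out; weight (1/10)·0 = 0.
The weights sum to 31/120.
So P(the ruby in chest 3 | the guide opened chest 4) = (1/15) / (31/120) = 8/31.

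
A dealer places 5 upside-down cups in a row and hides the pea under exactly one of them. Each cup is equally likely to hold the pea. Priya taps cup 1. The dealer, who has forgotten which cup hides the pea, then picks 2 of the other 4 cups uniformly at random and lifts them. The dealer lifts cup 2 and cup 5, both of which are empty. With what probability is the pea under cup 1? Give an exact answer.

Because the dealer chose which cups to lift without knowing where the pea is, the choice is independent of the prize location. Learning that none of the 2 opened cups holds the pea simply rules out those 2 locations and leaves the remaining 3 cups still equally likely by symmetry.
So P(the pea under cup 1) = 1/3.

1/3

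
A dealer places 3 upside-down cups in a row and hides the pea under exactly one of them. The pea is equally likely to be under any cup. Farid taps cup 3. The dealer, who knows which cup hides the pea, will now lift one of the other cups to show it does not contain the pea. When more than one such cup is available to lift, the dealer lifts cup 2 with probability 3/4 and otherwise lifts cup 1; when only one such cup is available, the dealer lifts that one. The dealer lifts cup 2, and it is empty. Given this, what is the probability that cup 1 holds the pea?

Apply Bayes' rule, conditioning on where the pea actually is.
If it is under cup 1 (prior 1/3): only cup 2 is available, probability 1; weight (1/3)·1 = 1/3.
If it is under cup 2 (prior 1/3): the dealer opened cup 2, so this case is ruled out; weight (1/3)·0 = 0.
If it is under cup 3 (prior 1/3): cup 2 is available, opened with probability 3/4; weight (1/3)·(3/4) = 1/4.
The weights sum to 7/12.
So P(the pea under cup 1 | the dealer opened cup 2) = (1/3) / (7/12) = 4/7.

4/7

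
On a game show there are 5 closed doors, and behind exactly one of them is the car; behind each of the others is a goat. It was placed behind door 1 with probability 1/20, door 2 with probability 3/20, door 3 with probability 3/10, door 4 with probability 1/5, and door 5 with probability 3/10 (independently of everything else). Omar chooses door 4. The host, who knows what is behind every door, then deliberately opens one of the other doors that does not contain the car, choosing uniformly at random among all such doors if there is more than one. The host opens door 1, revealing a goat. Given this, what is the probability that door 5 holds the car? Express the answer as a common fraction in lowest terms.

Condition on the true location of the car.
If it is behind door 1 (prior 1/20): the host opened door 1, so this case is ruled out; weight (1/20)·0 = 0.
If it is behind door 2 (prior 3/20): the host has 3 equally likely choices, so probability 1/3; weight (3/20)·(1/3) = 1/20.
If it is behind either of doors 3 and 5 (prior 3/10 each): the host has 3 equally likely choices, so probability 1/3; weight (3/10)·(1/3) = 1/10 each.
If it is behind door 4 (prior 1/5): the host has 4 equally likely choices, so probability 1/4; weight (1/5)·(1/4) = 1/20.
The weights sum to 3/10.
So P(the car behind door 5 | the host opened door 1) = (1/10) / (3/10) = 1/3.

1/3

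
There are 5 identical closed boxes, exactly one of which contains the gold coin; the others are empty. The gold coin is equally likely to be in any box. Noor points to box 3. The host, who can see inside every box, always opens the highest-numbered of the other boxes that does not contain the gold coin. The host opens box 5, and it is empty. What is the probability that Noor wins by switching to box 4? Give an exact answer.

1/4

Apply Bayes' rule, conditioning on where the gold coin actually is.
If it is in any of boxes 1, 2, 3, and 4 (prior 1/5 each): box 5 is the highest-numbered option available, probability 1; weight (1/5)·1 = 1/5 each.
If it is in box 5 (prior 1/5): the host opened box 5, so this case is ruled out; weight (1/5)·0 = 0.
The weights sum to 4/5.
So P(the gold coin in box 4 | the host opened box 5) = (1/5) / (4/5) = 1/4.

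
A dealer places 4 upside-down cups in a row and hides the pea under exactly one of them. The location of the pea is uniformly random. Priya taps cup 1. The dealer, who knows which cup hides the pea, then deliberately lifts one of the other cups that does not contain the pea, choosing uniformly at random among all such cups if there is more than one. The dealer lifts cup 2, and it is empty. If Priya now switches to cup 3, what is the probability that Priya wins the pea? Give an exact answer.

Condition on the true location of the pea.
If it is under cup 1 (prior 1/4): the dealer has 3 equally likely choices, so probability 1/3; weight (1/4)·(1/3) = 1/12.
If it is under cup 2 (prior 1/4): the dealer opened cup 2, so this case is ruled out; weight (1/4)·0 = 0.
If it is under either of cups 3 and 4 (prior 1/4 each): the dealer has 2 equally likely choices, so probability 1/2; weight (1/4)·(1/2) = 1/8 each.
The weights sum to 1/3.
So P(the pea under cup 3 | the dealer opened cup 2) = (1/8) / (1/3) = 3/8.

3/8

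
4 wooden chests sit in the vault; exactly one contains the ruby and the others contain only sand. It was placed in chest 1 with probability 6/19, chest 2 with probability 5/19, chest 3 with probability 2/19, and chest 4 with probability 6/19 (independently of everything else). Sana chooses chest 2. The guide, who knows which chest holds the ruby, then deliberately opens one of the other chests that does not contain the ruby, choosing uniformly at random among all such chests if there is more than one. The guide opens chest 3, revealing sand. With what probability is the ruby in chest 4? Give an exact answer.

Condition on the true location of the ruby.
If it is in either of chests 1 and 4 (prior 6/19 each): the guide has 2 equally likely choices, so probability 1/2; weight (6/19)·(1/2) = 3/19 each.
If it is in chest 2 (prior 5/19): the guide has 3 equally likely choices, so probability 1/3; weight (5/19)·(1/3) = 5/57.
If it is in chest 3 (prior 2/19): the guide opened chest 3, so this case is ruled out; weight (2/19)·0 = 0.
The weights sum to 23/57.
So P(the ruby in chest 4 | the guide opened chest 3) = (3/19) / (23/57) = 9/23.

9/23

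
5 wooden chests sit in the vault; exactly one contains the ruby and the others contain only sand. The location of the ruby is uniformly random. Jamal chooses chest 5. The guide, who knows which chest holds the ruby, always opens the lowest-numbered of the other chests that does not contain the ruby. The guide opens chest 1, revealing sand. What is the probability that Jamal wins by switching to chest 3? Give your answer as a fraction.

1/4

Consider each possible location of the ruby in turn.
If it is in chest 1 (prior 1/5): the guide opened chest 1, so this case is ruled out; weight (1/5)·0 = 0.
If it is in any of chests 2, 3, 4, and 5 (prior 1/5 each): chest 1 is the lowest-numbered option available, probability 1; weight (1/5)·1 = 1/5 each.
The weights sum to 4/5.
So P(the ruby in chest 3 | the guide opened chest 1) = (1/5) / (4/5) = 1/4.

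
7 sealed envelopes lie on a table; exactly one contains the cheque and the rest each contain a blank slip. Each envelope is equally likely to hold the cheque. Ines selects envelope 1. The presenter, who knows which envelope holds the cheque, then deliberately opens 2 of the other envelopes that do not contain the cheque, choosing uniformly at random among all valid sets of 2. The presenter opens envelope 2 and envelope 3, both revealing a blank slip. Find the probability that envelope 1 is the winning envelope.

1/7

Apply Bayes' rule, conditioning on where the cheque actually is.
If it is in envelope 1 (prior 1/7): the presenter has 15 equally likely choices, so probability 1/15; weight (1/7)·(1/15) = 1/105.
If it is in either of envelopes 2 and 3 (prior 1/7 each): that envelope was opened and seen not to hold the prize — ruled out; weight (1/7)·0 = 0 each.
If it is in any of envelopes 4, 5, 6, and 7 (prior 1/7 each): the presenter has 10 equally likely choices, so probability 1/10; weight (1/7)·(1/10) = 1/70 each.
The weights sum to 1/15.
So P(the cheque in envelope 1 | the presenter opened envelope 2 and envelope 3) = (1/105) / (1/15) = 1/7.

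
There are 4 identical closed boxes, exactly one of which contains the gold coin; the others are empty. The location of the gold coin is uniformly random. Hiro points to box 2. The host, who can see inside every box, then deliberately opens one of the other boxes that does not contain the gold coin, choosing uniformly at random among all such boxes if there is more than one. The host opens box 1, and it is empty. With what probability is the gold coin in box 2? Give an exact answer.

Condition on the true location of the gold coin.
If it is in box 1 (prior 1/4): the host opened box 1, so this case is ruled out; weight (1/4)·0 = 0.
If it is in box 2 (prior 1/4): the host has 3 equally likely choices, so probability 1/3; weight (1/4)·(1/3) = 1/12.
If it is in either of boxes 3 and 4 (prior 1/4 each): the host has 2 equally likely choices, so probability 1/2; weight (1/4)·(1/2) = 1/8 each.
The weights sum to 1/3.
So P(the gold coin in box 2 | the host opened box 1) = (1/12) / (1/3) = 1/4.

1/4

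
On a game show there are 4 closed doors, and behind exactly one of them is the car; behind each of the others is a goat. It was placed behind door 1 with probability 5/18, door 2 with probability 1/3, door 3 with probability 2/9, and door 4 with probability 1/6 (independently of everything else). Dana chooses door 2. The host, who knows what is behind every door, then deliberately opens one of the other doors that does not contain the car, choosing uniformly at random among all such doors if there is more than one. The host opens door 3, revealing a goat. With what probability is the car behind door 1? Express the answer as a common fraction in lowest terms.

5/12

Apply Bayes' rule, conditioning on where the car actually is.
If it is behind door 1 (prior 5/18): the host has 2 equally likely choices, so probability 1/2; weight (5/18)·(1/2) = 5/36.
If it is behind door 2 (prior 1/3): the host has 3 equally likely choices, so probability 1/3; weight (1/3)·(1/3) = 1/9.
If it is behind door 3 (prior 2/9): the host opened door 3, so this case is ruled out; weight (2/9)·0 = 0.
If it is behind door 4 (prior 1/6): the host has 2 equally likely choices, so probability 1/2; weight (1/6)·(1/2) = 1/12.
The weights sum to 1/3.
So P(the car behind door 1 | the host opened door 3) = (5/36) / (1/3) = 5/12.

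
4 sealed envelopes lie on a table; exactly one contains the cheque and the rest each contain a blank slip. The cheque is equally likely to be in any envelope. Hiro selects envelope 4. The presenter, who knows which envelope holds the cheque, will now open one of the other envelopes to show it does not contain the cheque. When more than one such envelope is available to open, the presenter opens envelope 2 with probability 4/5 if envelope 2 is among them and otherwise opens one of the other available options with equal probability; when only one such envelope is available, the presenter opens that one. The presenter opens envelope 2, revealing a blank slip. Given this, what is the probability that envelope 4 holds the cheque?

1/3

Apply Bayes' rule, conditioning on where the cheque actually is.
If it is in any of envelopes 1, 3, and 4 (prior 1/4 each): envelope 2 is available, opened with probability 4/5; weight (1/4)·(4/5) = 1/5 each.
If it is in envelope 2 (prior 1/4): the presenter opened envelope 2, so this case is ruled out; weight (1/4)·0 = 0.
The weights sum to 3/5.
So P(the cheque in envelope 4 | the presenter opened envelope 2) = (1/5) / (3/5) = 1/3.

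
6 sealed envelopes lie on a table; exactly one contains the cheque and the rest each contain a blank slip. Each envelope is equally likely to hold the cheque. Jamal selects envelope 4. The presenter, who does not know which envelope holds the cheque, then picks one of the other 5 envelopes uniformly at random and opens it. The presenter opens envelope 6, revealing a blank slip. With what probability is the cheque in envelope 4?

Condition on the true location of the cheque.
If it is in any of envelopes 1, 2, 3, 4, and 5 (prior 1/6 each): the presenter picks envelope 6 with probability 1/5 regardless, and it is not the prize; weight (1/6)·(1/5) = 1/30 each.
If it is in envelope 6 (prior 1/6): the presenter opened envelope 6, so this case is ruled out; weight (1/6)·0 = 0.
The weights sum to 1/6.
So P(the cheque in envelope 4 | the presenter opened envelope 6) = (1/30) / (1/6) = 1/5.

1/5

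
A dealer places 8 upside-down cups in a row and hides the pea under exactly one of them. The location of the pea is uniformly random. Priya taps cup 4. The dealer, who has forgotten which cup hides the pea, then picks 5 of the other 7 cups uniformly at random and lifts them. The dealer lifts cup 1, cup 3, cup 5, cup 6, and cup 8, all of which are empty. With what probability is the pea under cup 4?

Consider each possible location of the pea in turn.
If it is under any of cups 1, 3, 5, 6, and 8 (prior 1/8 each): that cup was opened and seen not to hold the prize — ruled out; weight (1/8)·0 = 0 each.
If it is under any of cups 2, 4, and 7 (prior 1/8 each): the dealer picks exactly this set with probability 1/21 regardless, and none is the prize; weight (1/8)·(1/21) = 1/168 each.
The weights sum to 1/56.
So P(the pea under cup 4 | the dealer opened cup 1, cup 3, cup 5, cup 6, and cup 8) = (1/168) / (1/56) = 1/3.

1/3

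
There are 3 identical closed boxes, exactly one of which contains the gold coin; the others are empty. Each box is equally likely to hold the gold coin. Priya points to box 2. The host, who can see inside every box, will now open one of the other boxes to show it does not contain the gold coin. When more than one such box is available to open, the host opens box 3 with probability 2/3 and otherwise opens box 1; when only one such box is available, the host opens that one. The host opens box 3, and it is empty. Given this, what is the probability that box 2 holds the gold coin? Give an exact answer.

2/5

Condition on the true location of the gold coin.
If it is in box 1 (prior 1/3): only box 3 is available, probability 1; weight (1/3)·1 = 1/3.
If it is in box 2 (prior 1/3): box 3 is available, opened with probability 2/3; weight (1/3)·(2/3) = 2/9.
If it is in box 3 (prior 1/3): the host opened box 3, so this case is ruled out; weight (1/3)·0 = 0.
The weights sum to 5/9.
So P(the gold coin in box 2 | the host opened box 3) = (2/9) / (5/9) = 2/5.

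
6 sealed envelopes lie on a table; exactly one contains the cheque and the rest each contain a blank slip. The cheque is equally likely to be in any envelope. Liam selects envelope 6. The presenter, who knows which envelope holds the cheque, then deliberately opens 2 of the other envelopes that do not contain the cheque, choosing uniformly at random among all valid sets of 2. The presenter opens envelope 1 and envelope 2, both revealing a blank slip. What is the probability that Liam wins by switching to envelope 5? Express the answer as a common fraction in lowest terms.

5/18

Consider each possible location of the cheque in turn.
If it is in either of envelopes 1 and 2 (prior 1/6 each): that envelope was opened and seen not to hold the prize — ruled out; weight (1/6)·0 = 0 each.
If it is in any of envelopes 3, 4, and 5 (prior 1/6 each): the presenter has 6 equally likely choices, so probability 1/6; weight (1/6)·(1/6) = 1/36 each.
If it is in envelope 6 (prior 1/6): the presenter has 10 equally likely choices, so probability 1/10; weight (1/6)·(1/10) = 1/60.
The weights sum to 1/10.
So P(the cheque in envelope 5 | the presenter opened envelope 1 and envelope 2) = (1/36) / (1/10) = 5/18.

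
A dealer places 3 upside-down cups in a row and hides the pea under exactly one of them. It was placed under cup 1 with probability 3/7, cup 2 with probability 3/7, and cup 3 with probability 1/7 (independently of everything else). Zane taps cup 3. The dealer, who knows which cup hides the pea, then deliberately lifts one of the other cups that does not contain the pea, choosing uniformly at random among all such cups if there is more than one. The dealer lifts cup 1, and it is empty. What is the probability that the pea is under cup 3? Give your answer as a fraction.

1/7

Condition on the true location of the pea.
If it is under cup 1 (prior 3/7): the dealer opened cup 1, so this case is ruled out; weight (3/7)·0 = 0.
If it is under cup 2 (prior 3/7): the dealer has no choice, probability 1; weight (3/7)·1 = 3/7.
If it is under cup 3 (prior 1/7): the dealer has 2 equally likely choices, so probability 1/2; weight (1/7)·(1/2) = 1/14.
The weights sum to 1/2.
So P(the pea under cup 3 | the dealer opened cup 1) = (1/14) / (1/2) = 1/7.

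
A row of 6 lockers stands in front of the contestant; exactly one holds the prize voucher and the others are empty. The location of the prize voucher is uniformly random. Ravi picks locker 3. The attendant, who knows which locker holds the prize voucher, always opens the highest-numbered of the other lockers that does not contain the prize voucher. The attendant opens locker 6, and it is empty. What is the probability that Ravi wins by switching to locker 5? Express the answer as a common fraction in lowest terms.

Consider each possible location of the prize voucher in turn.
If it is in any of lockers 1, 2, 3, 4, and 5 (prior 1/6 each): locker 6 is the highest-numbered option available, probability 1; weight (1/6)·1 = 1/6 each.
If it is in locker 6 (prior 1/6): the attendant opened locker 6, so this case is ruled out; weight (1/6)·0 = 0.
The weights sum to 5/6.
So P(the prize voucher in locker 5 | the attendant opened locker 6) = (1/6) / (5/6) = 1/5.

1/5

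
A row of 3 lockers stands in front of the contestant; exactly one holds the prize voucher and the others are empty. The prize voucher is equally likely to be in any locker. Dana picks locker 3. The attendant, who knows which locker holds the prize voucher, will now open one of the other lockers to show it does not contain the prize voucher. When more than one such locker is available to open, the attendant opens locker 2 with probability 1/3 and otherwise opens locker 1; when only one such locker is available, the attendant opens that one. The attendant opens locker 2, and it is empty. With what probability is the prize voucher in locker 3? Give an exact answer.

Apply Bayes' rule, conditioning on where the prize voucher actually is.
If it is in locker 1 (prior 1/3): only locker 2 is available, probability 1; weight (1/3)·1 = 1/3.
If it is in locker 2 (prior 1/3): the attendant opened locker 2, so this case is ruled out; weight (1/3)·0 = 0.
If it is in locker 3 (prior 1/3): locker 2 is available, opened with probability 1/3; weight (1/3)·(1/3) = 1/9.
The weights sum to 4/9.
So P(the prize voucher in locker 3 | the attendant opened locker 2) = (1/9) / (4/9) = 1/4.

1/4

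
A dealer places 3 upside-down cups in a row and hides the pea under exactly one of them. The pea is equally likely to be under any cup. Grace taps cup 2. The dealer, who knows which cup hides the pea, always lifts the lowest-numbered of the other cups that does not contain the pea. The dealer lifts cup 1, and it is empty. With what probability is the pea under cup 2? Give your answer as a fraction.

1/2

Apply Bayes' rule, conditioning on where the pea actually is.
If it is under cup 1 (prior 1/3): the dealer opened cup 1, so this case is ruled out; weight (1/3)·0 = 0.
If it is under either of cups 2 and 3 (prior 1/3 each): cup 1 is the lowest-numbered option available, probability 1; weight (1/3)·1 = 1/3 each.
The weights sum to 2/3.
So P(the pea under cup 2 | the dealer opened cup 1) = (1/3) / (2/3) = 1/2.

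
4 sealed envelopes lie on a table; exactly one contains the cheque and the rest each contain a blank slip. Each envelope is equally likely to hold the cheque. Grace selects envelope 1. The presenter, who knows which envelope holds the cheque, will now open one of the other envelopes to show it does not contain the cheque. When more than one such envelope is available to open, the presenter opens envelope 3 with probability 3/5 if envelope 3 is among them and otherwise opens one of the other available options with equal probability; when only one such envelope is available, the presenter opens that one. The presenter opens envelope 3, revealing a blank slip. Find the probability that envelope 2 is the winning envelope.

1/3

Apply Bayes' rule, conditioning on where the cheque actually is.
If it is in any of envelopes 1, 2, and 4 (prior 1/4 each): envelope 3 is available, opened with probability 3/5; weight (1/4)·(3/5) = 3/20 each.
If it is in envelope 3 (prior 1/4): the presenter opened envelope 3, so this case is ruled out; weight (1/4)·0 = 0.
The weights sum to 9/20.
So P(the cheque in envelope 2 | the presenter opened envelope 3) = (3/20) / (9/20) = 1/3.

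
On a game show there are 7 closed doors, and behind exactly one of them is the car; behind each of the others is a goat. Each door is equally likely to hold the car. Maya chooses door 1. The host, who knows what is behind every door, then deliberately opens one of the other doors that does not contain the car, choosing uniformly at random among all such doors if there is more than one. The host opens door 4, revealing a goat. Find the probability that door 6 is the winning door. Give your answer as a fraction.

6/35

Apply Bayes' rule, conditioning on where the car actually is.
If it is behind door 1 (prior 1/7): the host has 6 equally likely choices, so probability 1/6; weight (1/7)·(1/6) = 1/42.
If it is behind any of doors 2, 3, 5, 6, and 7 (prior 1/7 each): the host has 5 equally likely choices, so probability 1/5; weight (1/7)·(1/5) = 1/35 each.
If it is behind door 4 (prior 1/7): the host opened door 4, so this case is ruled out; weight (1/7)·0 = 0.
The weights sum to 1/6.
So P(the car behind door 6 | the host opened door 4) = (1/35) / (1/6) = 6/35.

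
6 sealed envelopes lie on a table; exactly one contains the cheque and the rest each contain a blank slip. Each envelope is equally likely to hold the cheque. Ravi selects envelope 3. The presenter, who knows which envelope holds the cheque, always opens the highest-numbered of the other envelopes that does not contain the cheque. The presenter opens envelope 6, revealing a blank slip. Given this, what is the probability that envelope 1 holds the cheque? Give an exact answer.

1/5

Condition on the true location of the cheque.
If it is in any of envelopes 1, 2, 3, 4, and 5 (prior 1/6 each): envelope 6 is the highest-numbered option available, probability 1; weight (1/6)·1 = 1/6 each.
If it is in envelope 6 (prior 1/6): the presenter opened envelope 6, so this case is ruled out; weight (1/6)·0 = 0.
The weights sum to 5/6.
So P(the cheque in envelope 1 | the presenter opened envelope 6) = (1/6) / (5/6) = 1/5.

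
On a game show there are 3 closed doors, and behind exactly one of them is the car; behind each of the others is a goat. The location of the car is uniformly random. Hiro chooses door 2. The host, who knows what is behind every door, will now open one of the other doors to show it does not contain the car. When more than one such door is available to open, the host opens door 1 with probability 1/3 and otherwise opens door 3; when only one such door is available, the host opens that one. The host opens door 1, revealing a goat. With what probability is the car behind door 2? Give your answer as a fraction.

Condition on the true location of the car.
If it is behind door 1 (prior 1/3): the host opened door 1, so this case is ruled out; weight (1/3)·0 = 0.
If it is behind door 2 (prior 1/3): door 1 is available, opened with probability 1/3; weight (1/3)·(1/3) = 1/9.
If it is behind door 3 (prior 1/3): only door 1 is available, probability 1; weight (1/3)·1 = 1/3.
The weights sum to 4/9.
So P(the car behind door 2 | the host opened door 1) = (1/9) / (4/9) = 1/4.

1/4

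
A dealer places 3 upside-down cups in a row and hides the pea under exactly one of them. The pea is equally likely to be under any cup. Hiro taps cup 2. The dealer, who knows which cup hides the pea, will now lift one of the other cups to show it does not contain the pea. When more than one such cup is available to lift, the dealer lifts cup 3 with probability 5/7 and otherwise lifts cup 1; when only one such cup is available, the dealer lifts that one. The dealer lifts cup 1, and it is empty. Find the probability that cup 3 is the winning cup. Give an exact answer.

Condition on the true location of the pea.
If it is under cup 1 (prior 1/3): the dealer opened cup 1, so this case is ruled out; weight (1/3)·0 = 0.
If it is under cup 2 (prior 1/3): cup 3 is available but not opened, probability 2/7; weight (1/3)·(2/7) = 2/21.
If it is under cup 3 (prior 1/3): only cup 1 is available, probability 1; weight (1/3)·1 = 1/3.
The weights sum to 3/7.
So P(the pea under cup 3 | the dealer opened cup 1) = (1/3) / (3/7) = 7/9.

7/9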